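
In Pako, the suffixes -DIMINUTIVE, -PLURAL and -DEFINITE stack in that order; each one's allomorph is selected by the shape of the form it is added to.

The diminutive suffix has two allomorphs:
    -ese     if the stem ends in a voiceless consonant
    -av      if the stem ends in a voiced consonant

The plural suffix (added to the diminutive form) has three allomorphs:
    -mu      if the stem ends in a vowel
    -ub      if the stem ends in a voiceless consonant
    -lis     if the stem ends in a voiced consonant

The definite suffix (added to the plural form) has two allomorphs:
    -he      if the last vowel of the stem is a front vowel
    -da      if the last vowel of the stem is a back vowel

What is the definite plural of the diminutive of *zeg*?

zegavlishe

*zeg* — final consonant /g/ (voiced) → -av → *zegav*.
Since the final sound of the diminutive form *zegav* is /v/ (a voiced consonant), it takes -lis, giving *zegavlis*.
The last vowel of the plural form *zegavlis* is /i/, which is a front vowel, so the definite suffix is -he, giving *zegavlishe*.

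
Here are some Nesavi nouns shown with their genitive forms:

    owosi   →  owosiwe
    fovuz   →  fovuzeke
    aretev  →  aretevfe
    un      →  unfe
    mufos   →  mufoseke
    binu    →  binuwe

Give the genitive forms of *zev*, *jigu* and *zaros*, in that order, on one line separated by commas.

zevfe, jiguwe, zaroseke

The suffix is conditioned by the final sound: -eke when the stem ends in a sibilant (*fovuz*, *mufos*); -fe when the stem ends in a non-sibilant consonant (*aretev*, *un*); -we when the stem ends in a vowel (*owosi*, *binu*).
*zev*: final sound = /v/, a non-sibilant consonant → -fe → *zevfe*.
Since the final sound of *jigu* is /u/ (a vowel), it takes -we, giving *jiguwe*.
*zaros* — final sound /s/ (a sibilant) → -eke → *zaroseke*.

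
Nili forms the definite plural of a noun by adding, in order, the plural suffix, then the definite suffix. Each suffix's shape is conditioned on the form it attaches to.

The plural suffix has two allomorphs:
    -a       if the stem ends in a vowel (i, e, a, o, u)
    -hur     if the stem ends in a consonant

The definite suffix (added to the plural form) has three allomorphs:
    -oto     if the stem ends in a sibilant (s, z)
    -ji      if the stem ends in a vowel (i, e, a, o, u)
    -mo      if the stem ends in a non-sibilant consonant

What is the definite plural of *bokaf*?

*bokaf* — final sound /f/ (a consonant) → -hur → *bokafhur*.
The plural form *bokafhur*: final sound = /r/, a non-sibilant consonant → -mo → *bokafhurmo*.

bokafhurmo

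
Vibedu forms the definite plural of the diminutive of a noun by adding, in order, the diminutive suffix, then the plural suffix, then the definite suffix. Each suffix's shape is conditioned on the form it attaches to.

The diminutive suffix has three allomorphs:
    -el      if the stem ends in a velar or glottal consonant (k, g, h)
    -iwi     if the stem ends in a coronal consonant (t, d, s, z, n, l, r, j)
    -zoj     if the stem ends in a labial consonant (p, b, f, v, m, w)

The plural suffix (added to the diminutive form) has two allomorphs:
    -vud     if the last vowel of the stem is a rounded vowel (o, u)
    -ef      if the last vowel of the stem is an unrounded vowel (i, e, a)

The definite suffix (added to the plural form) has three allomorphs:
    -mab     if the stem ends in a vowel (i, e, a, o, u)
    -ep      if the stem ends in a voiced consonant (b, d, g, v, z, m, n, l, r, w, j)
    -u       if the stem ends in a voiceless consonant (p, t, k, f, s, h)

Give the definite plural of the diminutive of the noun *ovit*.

The final consonant of *ovit* is /t/, which is coronal, so the diminutive suffix is -iwi, giving *ovitiwi*.
The last vowel of the diminutive form *ovitiwi* is /i/, which is an unrounded vowel, so the plural suffix is -ef, giving *ovitiwief*.
The final sound of the plural form *ovitiwief* is /f/, which is a voiceless consonant, so the definite suffix is -u, giving *ovitiwiefu*.

ovitiwiefu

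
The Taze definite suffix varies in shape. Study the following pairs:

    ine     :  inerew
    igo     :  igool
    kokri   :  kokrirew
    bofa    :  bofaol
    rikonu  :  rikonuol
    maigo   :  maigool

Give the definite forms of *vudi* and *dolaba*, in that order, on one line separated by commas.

vudirew, dolabaol

The suffix is conditioned by the last vowel: -rew when the last vowel of the stem is a front vowel (*ine*, *kokri*); -ol when the last vowel of the stem is a back vowel (*igo*, *bofa*, *rikonu*, *maigo*).
*vudi* — last vowel /i/ (a front vowel) → -rew → *vudirew*.
*dolaba* — last vowel /a/ (a back vowel) → -ol → *dolabaol*.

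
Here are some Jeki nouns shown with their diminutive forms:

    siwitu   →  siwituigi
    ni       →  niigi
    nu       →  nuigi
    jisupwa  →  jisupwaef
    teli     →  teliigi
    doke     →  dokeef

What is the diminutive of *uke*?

The alternation tracks the last vowel of the stem — -igi when the last vowel of the stem is a high vowel (*siwitu*, *ni*, *nu*, *teli*); -ef when the last vowel of the stem is a non-high vowel (*jisupwa*, *doke*).
*uke* — last vowel /e/ (a non-high vowel) → -ef → *ukeef*.

ukeef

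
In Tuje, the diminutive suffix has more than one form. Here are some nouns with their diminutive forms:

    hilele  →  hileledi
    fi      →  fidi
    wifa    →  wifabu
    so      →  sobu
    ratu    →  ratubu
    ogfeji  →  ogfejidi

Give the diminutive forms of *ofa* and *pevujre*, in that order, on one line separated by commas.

ofabu, pevujredi

The pattern is front/back vowel harmony: -di when the last vowel of the stem is a front vowel (*hilele*, *fi*, *ogfeji*); -bu when the last vowel of the stem is a back vowel (*wifa*, *so*, *ratu*).
*ofa*: last vowel = /a/, a back vowel → -bu → *ofabu*.
Since the last vowel of *pevujre* is /e/ (a front vowel), it takes -di, giving *pevujredi*.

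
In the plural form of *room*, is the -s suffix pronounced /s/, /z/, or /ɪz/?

/z/

The stem *room* ends in a voiced non-sibilant sound.
The plural suffix surfaces as /ɪz/ after sibilants, /s/ after other voiceless consonants, and /z/ after other voiced sounds.
So the plural -s on *room* is pronounced /z/.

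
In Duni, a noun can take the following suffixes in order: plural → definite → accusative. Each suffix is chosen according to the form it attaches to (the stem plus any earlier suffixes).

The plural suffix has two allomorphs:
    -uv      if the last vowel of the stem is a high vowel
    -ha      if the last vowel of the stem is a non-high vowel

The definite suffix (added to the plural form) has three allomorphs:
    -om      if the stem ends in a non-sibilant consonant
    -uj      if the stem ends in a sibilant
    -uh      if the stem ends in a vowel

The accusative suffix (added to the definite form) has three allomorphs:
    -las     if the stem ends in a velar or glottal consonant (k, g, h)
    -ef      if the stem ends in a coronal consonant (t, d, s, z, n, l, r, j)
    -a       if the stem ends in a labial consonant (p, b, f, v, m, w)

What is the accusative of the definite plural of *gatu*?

gatuuvoma

*gatu*: last vowel = /u/, a high vowel → -uv → *gatuuv*.
The plural form *gatuuv*: final sound = /v/, a non-sibilant consonant → -om → *gatuuvom*.
Since the final consonant of the definite form *gatuuvom* is /m/ (labial), it takes -a, giving *gatuuvoma*.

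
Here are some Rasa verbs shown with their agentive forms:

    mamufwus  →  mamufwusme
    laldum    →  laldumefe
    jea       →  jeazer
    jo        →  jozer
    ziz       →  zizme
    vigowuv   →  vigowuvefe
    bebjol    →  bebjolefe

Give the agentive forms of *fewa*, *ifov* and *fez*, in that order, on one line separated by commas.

fewazer, ifovefe, fezme

The pattern is sibilance of the final sound: -me when the stem ends in a sibilant (*mamufwus*, *ziz*); -efe when the stem ends in a non-sibilant consonant (*laldum*, *vigowuv*, *bebjol*); -zer when the stem ends in a vowel (*jea*, *jo*).
Since the final sound of *fewa* is /a/ (a vowel), it takes -zer, giving *fewazer*.
*ifov*: final sound = /v/, a non-sibilant consonant → -efe → *ifovefe*.
The final sound of *fez* is /z/, which is a sibilant, so the suffix is -me, giving *fezme*.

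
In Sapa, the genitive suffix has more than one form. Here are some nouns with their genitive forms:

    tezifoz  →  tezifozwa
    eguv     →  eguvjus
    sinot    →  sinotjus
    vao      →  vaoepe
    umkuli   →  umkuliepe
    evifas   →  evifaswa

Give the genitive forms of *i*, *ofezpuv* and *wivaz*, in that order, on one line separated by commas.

iepe, ofezpuvjus, wivazwa

The suffix is conditioned by the final sound: -wa when the stem ends in a sibilant (*tezifoz*, *evifas*); -jus when the stem ends in a non-sibilant consonant (*eguv*, *sinot*); -epe when the stem ends in a vowel (*vao*, *umkuli*).
The final sound of *i* is /i/, which is a vowel, so the suffix is -epe, giving *iepe*.
Since the final sound of *ofezpuv* is /v/ (a non-sibilant consonant), it takes -jus, giving *ofezpuvjus*.
*wivaz*: final sound = /z/, a sibilant → -wa → *wivazwa*.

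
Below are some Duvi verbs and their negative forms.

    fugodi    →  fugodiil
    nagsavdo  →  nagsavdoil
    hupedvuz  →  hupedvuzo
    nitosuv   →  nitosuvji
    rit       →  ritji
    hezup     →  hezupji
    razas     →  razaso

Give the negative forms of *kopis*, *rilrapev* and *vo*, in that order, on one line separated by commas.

kopiso, rilrapevji, voil

The pattern is sibilance of the final sound: -o when the stem ends in a sibilant (*hupedvuz*, *razas*); -ji when the stem ends in a non-sibilant consonant (*nitosuv*, *rit*, *hezup*); -il when the stem ends in a vowel (*fugodi*, *nagsavdo*).
*kopis*: final sound = /s/, a sibilant → -o → *kopiso*.
*rilrapev*: final sound = /v/, a non-sibilant consonant → -ji → *rilrapevji*.
*vo*: final sound = /o/, a vowel → -il → *voil*.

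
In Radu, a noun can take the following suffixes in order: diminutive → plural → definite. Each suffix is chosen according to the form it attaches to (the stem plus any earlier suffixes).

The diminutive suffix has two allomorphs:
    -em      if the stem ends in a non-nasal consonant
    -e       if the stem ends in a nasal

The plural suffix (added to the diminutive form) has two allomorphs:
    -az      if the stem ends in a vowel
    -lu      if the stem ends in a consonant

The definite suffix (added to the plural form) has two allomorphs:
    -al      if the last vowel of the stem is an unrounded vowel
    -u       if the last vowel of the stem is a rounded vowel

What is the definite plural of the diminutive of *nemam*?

nemameazal

Since the final consonant of *nemam* is /m/ (a nasal), it takes -e, giving *nemame*.
The final sound of the diminutive form *nemame* is /e/, which is a vowel, so the plural suffix is -az, giving *nemameaz*.
Since the last vowel of the plural form *nemameaz* is /a/ (an unrounded vowel), it takes -al, giving *nemameazal*.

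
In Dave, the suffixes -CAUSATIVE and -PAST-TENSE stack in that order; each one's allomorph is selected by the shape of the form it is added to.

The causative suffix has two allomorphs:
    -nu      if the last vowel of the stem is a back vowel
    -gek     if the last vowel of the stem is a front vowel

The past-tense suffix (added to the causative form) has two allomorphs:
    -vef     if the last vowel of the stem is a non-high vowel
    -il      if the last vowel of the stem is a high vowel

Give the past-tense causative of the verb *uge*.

ugegekvef

*uge* — last vowel /e/ (a front vowel) → -gek → *ugegek*.
The causative form *ugegek*: last vowel = /e/, a non-high vowel → -vef → *ugegekvef*.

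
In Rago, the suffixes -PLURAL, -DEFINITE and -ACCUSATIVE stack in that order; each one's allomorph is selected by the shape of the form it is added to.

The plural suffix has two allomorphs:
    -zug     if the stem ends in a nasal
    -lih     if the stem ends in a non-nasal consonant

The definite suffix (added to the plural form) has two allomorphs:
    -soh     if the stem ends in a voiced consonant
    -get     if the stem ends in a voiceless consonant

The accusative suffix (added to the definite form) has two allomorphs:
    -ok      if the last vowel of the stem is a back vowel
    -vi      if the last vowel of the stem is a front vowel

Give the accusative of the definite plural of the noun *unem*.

*unem*: final consonant = /m/, a nasal → -zug → *unemzug*.
The final consonant of the plural form *unemzug* is /g/, which is voiced, so the definite suffix is -soh, giving *unemzugsoh*.
The last vowel of the definite form *unemzugsoh* is /o/, which is a back vowel, so the accusative suffix is -ok, giving *unemzugsohok*.

unemzugsohok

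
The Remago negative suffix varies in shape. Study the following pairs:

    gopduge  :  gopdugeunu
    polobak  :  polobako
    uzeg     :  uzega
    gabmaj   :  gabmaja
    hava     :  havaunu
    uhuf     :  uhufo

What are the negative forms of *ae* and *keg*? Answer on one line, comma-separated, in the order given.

Looking at the final sound of each stem: -o when the stem ends in a voiceless consonant (*polobak*, *uhuf*); -a when the stem ends in a voiced consonant (*uzeg*, *gabmaj*); -unu when the stem ends in a vowel (*gopduge*, *hava*).
Since the final sound of *ae* is /e/ (a vowel), it takes -unu, giving *aeunu*.
Since the final sound of *keg* is /g/ (a voiced consonant), it takes -a, giving *kega*.

aeunu, kega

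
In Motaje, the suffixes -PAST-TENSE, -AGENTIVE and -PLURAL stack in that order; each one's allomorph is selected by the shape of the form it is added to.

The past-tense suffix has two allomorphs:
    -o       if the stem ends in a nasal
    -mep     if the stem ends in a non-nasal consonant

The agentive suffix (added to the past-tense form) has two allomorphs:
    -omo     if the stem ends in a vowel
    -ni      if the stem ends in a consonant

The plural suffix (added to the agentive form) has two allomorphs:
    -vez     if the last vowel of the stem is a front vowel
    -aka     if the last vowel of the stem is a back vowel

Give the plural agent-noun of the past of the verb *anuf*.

*anuf*: final consonant = /f/, non-nasal → -mep → *anufmep*.
The final sound of the past-tense form *anufmep* is /p/, which is a consonant, so the agentive suffix is -ni, giving *anufmepni*.
The last vowel of the agentive form *anufmepni* is /i/, which is a front vowel, so the plural suffix is -vez, giving *anufmepnivez*.

anufmepnivez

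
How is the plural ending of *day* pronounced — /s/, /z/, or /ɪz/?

The stem *day* ends in a voiced non-sibilant sound.
The plural suffix surfaces as /ɪz/ after sibilants, /s/ after other voiceless consonants, and /z/ after other voiced sounds.
So the plural -s on *day* is pronounced /z/.

/z/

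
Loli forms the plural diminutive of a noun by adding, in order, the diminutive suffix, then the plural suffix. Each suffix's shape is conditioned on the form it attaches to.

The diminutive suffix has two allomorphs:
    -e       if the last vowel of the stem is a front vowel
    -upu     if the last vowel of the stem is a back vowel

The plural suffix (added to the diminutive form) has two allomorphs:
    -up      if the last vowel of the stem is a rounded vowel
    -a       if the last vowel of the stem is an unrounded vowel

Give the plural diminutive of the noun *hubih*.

The last vowel of *hubih* is /i/, which is a front vowel, so the diminutive suffix is -e, giving *hubihe*.
The diminutive form *hubihe*: last vowel = /e/, an unrounded vowel → -a → *hubihea*.

hubihea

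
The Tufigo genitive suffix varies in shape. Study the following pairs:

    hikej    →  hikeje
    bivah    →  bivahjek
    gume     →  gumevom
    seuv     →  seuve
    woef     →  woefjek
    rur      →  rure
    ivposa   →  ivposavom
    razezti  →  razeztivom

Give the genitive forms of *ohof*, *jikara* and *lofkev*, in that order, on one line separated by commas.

The pattern is voicing of the final sound: -jek when the stem ends in a voiceless consonant (*bivah*, *woef*); -e when the stem ends in a voiced consonant (*hikej*, *seuv*, *rur*); -vom when the stem ends in a vowel (*gume*, *ivposa*, *razezti*).
The final sound of *ohof* is /f/, which is a voiceless consonant, so the suffix is -jek, giving *ohofjek*.
The final sound of *jikara* is /a/, which is a vowel, so the suffix is -vom, giving *jikaravom*.
*lofkev* — final sound /v/ (a voiced consonant) → -e → *lofkeve*.

ohofjek, jikaravom, lofkeve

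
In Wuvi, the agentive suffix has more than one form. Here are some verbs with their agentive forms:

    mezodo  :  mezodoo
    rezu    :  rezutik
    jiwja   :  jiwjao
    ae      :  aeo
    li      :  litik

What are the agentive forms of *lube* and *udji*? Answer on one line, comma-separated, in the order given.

lubeo, udjitik

Looking at the last vowel of each stem: -tik when the last vowel of the stem is a high vowel (*rezu*, *li*); -o when the last vowel of the stem is a non-high vowel (*mezodo*, *jiwja*, *ae*).
Since the last vowel of *lube* is /e/ (a non-high vowel), it takes -o, giving *lubeo*.
The last vowel of *udji* is /i/, which is a high vowel, so the suffix is -tik, giving *udjitik*.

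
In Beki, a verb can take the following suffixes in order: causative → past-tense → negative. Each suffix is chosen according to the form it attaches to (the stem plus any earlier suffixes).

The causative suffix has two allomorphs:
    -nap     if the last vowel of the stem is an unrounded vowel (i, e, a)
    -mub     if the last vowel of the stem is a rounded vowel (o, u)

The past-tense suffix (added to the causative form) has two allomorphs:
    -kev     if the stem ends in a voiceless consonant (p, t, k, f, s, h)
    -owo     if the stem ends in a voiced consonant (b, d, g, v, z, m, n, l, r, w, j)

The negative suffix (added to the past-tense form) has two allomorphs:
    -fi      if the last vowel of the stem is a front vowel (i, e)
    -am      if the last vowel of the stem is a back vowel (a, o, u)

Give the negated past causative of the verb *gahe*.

gahenapkevfi

The last vowel of *gahe* is /e/, which is an unrounded vowel, so the causative suffix is -nap, giving *gahenap*.
The causative form *gahenap* — final consonant /p/ (voiceless) → -kev → *gahenapkev*.
Since the last vowel of the past-tense form *gahenapkev* is /e/ (a front vowel), it takes -fi, giving *gahenapkevfi*.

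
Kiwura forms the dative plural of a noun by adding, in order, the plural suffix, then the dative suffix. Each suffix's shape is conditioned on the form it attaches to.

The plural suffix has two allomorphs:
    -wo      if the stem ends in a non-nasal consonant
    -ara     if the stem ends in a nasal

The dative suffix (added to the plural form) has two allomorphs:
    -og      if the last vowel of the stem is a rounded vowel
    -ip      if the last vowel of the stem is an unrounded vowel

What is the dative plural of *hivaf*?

*hivaf* — final consonant /f/ (non-nasal) → -wo → *hivafwo*.
The last vowel of the plural form *hivafwo* is /o/, which is a rounded vowel, so the dative suffix is -og, giving *hivafwoog*.

hivafwoog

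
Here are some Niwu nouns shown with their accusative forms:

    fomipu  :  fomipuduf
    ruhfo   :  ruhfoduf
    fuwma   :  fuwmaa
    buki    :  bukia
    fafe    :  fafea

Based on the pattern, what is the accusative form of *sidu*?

siduduf

The pattern is rounding harmony: -duf when the last vowel of the stem is a rounded vowel (*fomipu*, *ruhfo*); -a when the last vowel of the stem is an unrounded vowel (*fuwma*, *buki*, *fafe*).
The last vowel of *sidu* is /u/, which is a rounded vowel, so the suffix is -duf, giving *siduduf*.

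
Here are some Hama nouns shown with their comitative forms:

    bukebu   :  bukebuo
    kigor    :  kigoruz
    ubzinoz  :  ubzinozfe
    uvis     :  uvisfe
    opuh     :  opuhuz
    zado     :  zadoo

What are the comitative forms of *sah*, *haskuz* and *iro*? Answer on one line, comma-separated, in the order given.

sahuz, haskuzfe, iroo

The alternation tracks the final sound of the stem — -fe when the stem ends in a sibilant (*ubzinoz*, *uvis*); -uz when the stem ends in a non-sibilant consonant (*kigor*, *opuh*); -o when the stem ends in a vowel (*bukebu*, *zado*).
*sah* — final sound /h/ (a non-sibilant consonant) → -uz → *sahuz*.
*haskuz* — final sound /z/ (a sibilant) → -fe → *haskuzfe*.
*iro*: final sound = /o/, a vowel → -o → *iroo*.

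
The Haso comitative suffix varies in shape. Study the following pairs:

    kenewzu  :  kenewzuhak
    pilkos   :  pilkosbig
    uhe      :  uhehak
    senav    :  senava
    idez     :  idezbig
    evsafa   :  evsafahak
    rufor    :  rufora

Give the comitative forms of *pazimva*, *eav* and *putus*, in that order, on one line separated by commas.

pazimvahak, eava, putusbig

The alternation tracks the final sound of the stem — -big when the stem ends in a sibilant (*pilkos*, *idez*); -a when the stem ends in a non-sibilant consonant (*senav*, *rufor*); -hak when the stem ends in a vowel (*kenewzu*, *uhe*, *evsafa*).
*pazimva*: final sound = /a/, a vowel → -hak → *pazimvahak*.
The final sound of *eav* is /v/, which is a non-sibilant consonant, so the suffix is -a, giving *eava*.
*putus*: final sound = /s/, a sibilant → -big → *putusbig*.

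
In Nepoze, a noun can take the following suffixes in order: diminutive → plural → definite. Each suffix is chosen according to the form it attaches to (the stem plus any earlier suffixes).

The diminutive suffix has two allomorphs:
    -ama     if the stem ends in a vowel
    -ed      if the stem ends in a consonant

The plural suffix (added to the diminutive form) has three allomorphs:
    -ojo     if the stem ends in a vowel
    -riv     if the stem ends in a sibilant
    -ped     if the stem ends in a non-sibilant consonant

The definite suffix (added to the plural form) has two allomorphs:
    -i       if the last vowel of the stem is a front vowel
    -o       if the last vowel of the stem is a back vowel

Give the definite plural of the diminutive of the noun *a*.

The final sound of *a* is /a/, which is a vowel, so the diminutive suffix is -ama, giving *aama*.
The diminutive form *aama* — final sound /a/ (a vowel) → -ojo → *aamaojo*.
Since the last vowel of the plural form *aamaojo* is /o/ (a back vowel), it takes -o, giving *aamaojoo*.

aamaojoo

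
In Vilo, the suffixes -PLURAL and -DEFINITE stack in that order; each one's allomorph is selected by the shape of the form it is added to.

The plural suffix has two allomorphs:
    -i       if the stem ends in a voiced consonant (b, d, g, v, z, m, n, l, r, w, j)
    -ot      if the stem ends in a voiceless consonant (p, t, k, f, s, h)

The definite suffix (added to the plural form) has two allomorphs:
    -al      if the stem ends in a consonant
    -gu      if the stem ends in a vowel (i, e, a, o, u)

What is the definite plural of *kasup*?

kasupotal

*kasup* — final consonant /p/ (voiceless) → -ot → *kasupot*.
The plural form *kasupot* — final sound /t/ (a consonant) → -al → *kasupotal*.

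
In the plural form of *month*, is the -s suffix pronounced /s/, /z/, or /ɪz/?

/s/

The stem *month* ends in a voiceless non-sibilant consonant.
The plural suffix surfaces as /ɪz/ after sibilants, /s/ after other voiceless consonants, and /z/ after other voiced sounds.
So the plural -s on *month* is pronounced /s/.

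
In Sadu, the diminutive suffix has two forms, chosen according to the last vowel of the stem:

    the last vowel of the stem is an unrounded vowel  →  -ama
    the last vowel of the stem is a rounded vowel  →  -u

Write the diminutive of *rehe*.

*rehe*: last vowel = /e/, an unrounded vowel → -ama → *reheama*.

reheama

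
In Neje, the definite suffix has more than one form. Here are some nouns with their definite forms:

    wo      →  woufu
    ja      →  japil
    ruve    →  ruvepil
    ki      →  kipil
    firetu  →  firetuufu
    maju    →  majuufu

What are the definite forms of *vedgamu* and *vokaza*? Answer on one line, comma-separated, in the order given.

Looking at the last vowel of each stem: -ufu when the last vowel of the stem is a rounded vowel (*wo*, *firetu*, *maju*); -pil when the last vowel of the stem is an unrounded vowel (*ja*, *ruve*, *ki*).
*vedgamu* — last vowel /u/ (a rounded vowel) → -ufu → *vedgamuufu*.
*vokaza* — last vowel /a/ (an unrounded vowel) → -pil → *vokazapil*.

vedgamuufu, vokazapil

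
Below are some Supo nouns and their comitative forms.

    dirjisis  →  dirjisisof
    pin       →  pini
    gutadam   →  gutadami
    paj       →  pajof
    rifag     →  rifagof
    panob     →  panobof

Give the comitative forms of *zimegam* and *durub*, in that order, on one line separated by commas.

zimegami, durubof

Looking at the final consonant of each stem: -i when the stem ends in a nasal (*pin*, *gutadam*); -of when the stem ends in a non-nasal consonant (*dirjisis*, *paj*, *rifag*, *panob*).
*zimegam* — final consonant /m/ (a nasal) → -i → *zimegami*.
Since the final consonant of *durub* is /b/ (non-nasal), it takes -of, giving *durubof*.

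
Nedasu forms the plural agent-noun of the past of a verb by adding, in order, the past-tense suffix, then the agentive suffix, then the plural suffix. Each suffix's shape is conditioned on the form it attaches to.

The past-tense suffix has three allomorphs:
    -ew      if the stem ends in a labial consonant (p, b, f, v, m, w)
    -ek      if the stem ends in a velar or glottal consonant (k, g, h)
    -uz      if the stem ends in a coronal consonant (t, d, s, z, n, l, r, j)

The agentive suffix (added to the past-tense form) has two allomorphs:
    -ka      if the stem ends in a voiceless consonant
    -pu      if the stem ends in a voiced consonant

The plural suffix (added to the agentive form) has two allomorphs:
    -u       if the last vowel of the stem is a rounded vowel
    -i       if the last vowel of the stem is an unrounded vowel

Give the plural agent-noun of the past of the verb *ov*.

ovewpuu

The final consonant of *ov* is /v/, which is labial, so the past-tense suffix is -ew, giving *ovew*.
The past-tense form *ovew* — final consonant /w/ (voiced) → -pu → *ovewpu*.
The last vowel of the agentive form *ovewpu* is /u/, which is a rounded vowel, so the plural suffix is -u, giving *ovewpuu*.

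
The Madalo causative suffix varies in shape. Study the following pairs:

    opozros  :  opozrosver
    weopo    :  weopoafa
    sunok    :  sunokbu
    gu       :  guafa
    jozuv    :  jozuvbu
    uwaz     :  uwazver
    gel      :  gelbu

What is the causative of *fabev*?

fabevbu

The alternation tracks the final sound of the stem — -ver when the stem ends in a sibilant (*opozros*, *uwaz*); -bu when the stem ends in a non-sibilant consonant (*sunok*, *jozuv*, *gel*); -afa when the stem ends in a vowel (*weopo*, *gu*).
The final sound of *fabev* is /v/, which is a non-sibilant consonant, so the suffix is -bu, giving *fabevbu*.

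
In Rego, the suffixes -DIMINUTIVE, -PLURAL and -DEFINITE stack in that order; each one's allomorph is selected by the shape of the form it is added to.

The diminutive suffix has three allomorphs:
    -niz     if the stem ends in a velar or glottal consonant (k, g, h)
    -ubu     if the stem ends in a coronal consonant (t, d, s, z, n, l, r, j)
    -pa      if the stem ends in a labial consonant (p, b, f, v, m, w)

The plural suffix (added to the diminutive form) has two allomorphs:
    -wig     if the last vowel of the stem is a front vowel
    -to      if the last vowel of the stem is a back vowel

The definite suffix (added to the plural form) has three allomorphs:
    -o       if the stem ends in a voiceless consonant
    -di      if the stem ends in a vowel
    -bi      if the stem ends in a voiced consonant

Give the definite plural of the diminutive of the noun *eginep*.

*eginep*: final consonant = /p/, labial → -pa → *egineppa*.
The diminutive form *egineppa*: last vowel = /a/, a back vowel → -to → *egineppato*.
The final sound of the plural form *egineppato* is /o/, which is a vowel, so the definite suffix is -di, giving *egineppatodi*.

egineppatodi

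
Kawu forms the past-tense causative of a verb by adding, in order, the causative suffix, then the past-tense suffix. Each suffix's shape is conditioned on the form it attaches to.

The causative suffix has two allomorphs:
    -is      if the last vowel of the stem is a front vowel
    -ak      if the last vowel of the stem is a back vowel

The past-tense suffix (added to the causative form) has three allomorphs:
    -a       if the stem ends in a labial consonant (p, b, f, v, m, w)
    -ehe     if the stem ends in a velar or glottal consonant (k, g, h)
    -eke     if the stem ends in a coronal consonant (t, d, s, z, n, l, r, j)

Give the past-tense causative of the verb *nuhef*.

nuhefiseke

*nuhef*: last vowel = /e/, a front vowel → -is → *nuhefis*.
The final consonant of the causative form *nuhefis* is /s/, which is coronal, so the past-tense suffix is -eke, giving *nuhefiseke*.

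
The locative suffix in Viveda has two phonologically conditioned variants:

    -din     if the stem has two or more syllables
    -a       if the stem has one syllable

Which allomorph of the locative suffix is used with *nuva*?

-din

*nuva* (2 syllables) → -din.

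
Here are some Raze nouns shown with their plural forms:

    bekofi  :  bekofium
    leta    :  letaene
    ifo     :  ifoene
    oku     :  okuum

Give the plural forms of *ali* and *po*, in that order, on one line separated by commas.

Looking at the last vowel of each stem: -um when the last vowel of the stem is a high vowel (*bekofi*, *oku*); -ene when the last vowel of the stem is a non-high vowel (*leta*, *ifo*).
*ali* — last vowel /i/ (a high vowel) → -um → *alium*.
*po* — last vowel /o/ (a non-high vowel) → -ene → *poene*.

alium, poene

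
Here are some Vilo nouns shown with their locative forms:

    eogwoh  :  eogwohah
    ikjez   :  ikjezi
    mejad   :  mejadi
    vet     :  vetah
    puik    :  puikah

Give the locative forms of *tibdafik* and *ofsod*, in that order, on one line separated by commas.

The pattern is voicing of the final consonant: -ah when the stem ends in a voiceless consonant (*eogwoh*, *vet*, *puik*); -i when the stem ends in a voiced consonant (*ikjez*, *mejad*).
*tibdafik* — final consonant /k/ (voiceless) → -ah → *tibdafikah*.
Since the final consonant of *ofsod* is /d/ (voiced), it takes -i, giving *ofsodi*.

tibdafikah, ofsodi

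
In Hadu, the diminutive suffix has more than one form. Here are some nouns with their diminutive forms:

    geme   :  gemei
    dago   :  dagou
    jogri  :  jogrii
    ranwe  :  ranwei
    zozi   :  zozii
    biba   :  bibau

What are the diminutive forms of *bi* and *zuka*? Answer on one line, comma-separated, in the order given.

bii, zukau

The pattern is front/back vowel harmony: -i when the last vowel of the stem is a front vowel (*geme*, *jogri*, *ranwe*, *zozi*); -u when the last vowel of the stem is a back vowel (*dago*, *biba*).
*bi*: last vowel = /i/, a front vowel → -i → *bii*.
The last vowel of *zuka* is /a/, which is a back vowel, so the suffix is -u, giving *zukau*.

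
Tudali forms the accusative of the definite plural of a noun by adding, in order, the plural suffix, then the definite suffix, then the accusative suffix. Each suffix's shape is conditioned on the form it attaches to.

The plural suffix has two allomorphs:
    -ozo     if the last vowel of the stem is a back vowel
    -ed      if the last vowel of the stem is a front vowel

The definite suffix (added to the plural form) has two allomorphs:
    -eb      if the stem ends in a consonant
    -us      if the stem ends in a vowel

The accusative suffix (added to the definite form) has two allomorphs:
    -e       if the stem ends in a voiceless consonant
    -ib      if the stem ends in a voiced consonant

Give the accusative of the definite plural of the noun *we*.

weedebib

*we* — last vowel /e/ (a front vowel) → -ed → *weed*.
The plural form *weed*: final sound = /d/, a consonant → -eb → *weedeb*.
The definite form *weedeb* — final consonant /b/ (voiced) → -ib → *weedebib*.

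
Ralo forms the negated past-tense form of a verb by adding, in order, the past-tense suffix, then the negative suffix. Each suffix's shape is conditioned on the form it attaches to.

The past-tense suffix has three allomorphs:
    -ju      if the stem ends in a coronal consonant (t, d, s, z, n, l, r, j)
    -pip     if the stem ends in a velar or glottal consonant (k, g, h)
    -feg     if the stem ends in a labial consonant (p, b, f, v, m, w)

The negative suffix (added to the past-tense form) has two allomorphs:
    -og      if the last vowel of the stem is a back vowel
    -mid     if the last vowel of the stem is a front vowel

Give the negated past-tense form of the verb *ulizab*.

Since the final consonant of *ulizab* is /b/ (labial), it takes -feg, giving *ulizabfeg*.
The last vowel of the past-tense form *ulizabfeg* is /e/, which is a front vowel, so the negative suffix is -mid, giving *ulizabfegmid*.

ulizabfegmid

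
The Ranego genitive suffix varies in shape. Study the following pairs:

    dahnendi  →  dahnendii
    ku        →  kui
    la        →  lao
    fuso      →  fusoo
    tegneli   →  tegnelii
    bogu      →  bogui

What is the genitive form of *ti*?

tii

The pattern is height harmony: -i when the last vowel of the stem is a high vowel (*dahnendi*, *ku*, *tegneli*, *bogu*); -o when the last vowel of the stem is a non-high vowel (*la*, *fuso*).
*ti*: last vowel = /i/, a high vowel → -i → *tii*.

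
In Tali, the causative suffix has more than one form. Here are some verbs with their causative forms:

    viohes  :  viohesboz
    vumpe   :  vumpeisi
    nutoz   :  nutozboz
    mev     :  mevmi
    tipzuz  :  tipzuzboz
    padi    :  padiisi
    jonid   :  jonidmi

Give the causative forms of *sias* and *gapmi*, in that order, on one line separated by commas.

siasboz, gapmiisi

The alternation tracks the final sound of the stem — -boz when the stem ends in a sibilant (*viohes*, *nutoz*, *tipzuz*); -mi when the stem ends in a non-sibilant consonant (*mev*, *jonid*); -isi when the stem ends in a vowel (*vumpe*, *padi*).
*sias*: final sound = /s/, a sibilant → -boz → *siasboz*.
The final sound of *gapmi* is /i/, which is a vowel, so the suffix is -isi, giving *gapmiisi*.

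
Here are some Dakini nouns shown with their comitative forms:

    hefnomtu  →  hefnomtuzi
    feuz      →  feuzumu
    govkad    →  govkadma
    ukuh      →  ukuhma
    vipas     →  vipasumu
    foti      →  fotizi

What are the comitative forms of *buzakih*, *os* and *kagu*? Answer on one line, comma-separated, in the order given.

buzakihma, osumu, kaguzi

The alternation tracks the final sound of the stem — -umu when the stem ends in a sibilant (*feuz*, *vipas*); -ma when the stem ends in a non-sibilant consonant (*govkad*, *ukuh*); -zi when the stem ends in a vowel (*hefnomtu*, *foti*).
*buzakih* — final sound /h/ (a non-sibilant consonant) → -ma → *buzakihma*.
Since the final sound of *os* is /s/ (a sibilant), it takes -umu, giving *osumu*.
*kagu* — final sound /u/ (a vowel) → -zi → *kaguzi*.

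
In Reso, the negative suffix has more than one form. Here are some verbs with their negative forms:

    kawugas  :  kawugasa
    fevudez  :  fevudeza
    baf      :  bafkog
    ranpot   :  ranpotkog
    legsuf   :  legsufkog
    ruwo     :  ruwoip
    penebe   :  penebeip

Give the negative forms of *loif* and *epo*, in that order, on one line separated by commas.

loifkog, epoip

The suffix is conditioned by the final sound: -a when the stem ends in a sibilant (*kawugas*, *fevudez*); -kog when the stem ends in a non-sibilant consonant (*baf*, *ranpot*, *legsuf*); -ip when the stem ends in a vowel (*ruwo*, *penebe*).
Since the final sound of *loif* is /f/ (a non-sibilant consonant), it takes -kog, giving *loifkog*.
The final sound of *epo* is /o/, which is a vowel, so the suffix is -ip, giving *epoip*.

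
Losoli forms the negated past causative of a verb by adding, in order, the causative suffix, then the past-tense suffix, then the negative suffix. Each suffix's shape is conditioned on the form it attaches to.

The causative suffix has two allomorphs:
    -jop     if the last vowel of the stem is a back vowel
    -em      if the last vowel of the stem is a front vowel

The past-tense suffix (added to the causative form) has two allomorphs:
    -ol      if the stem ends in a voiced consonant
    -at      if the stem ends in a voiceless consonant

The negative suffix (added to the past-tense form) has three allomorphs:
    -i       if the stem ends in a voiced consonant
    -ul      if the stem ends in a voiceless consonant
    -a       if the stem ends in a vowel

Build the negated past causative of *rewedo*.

rewedojopatul

*rewedo*: last vowel = /o/, a back vowel → -jop → *rewedojop*.
The causative form *rewedojop* — final consonant /p/ (voiceless) → -at → *rewedojopat*.
The final sound of the past-tense form *rewedojopat* is /t/, which is a voiceless consonant, so the negative suffix is -ul, giving *rewedojopatul*.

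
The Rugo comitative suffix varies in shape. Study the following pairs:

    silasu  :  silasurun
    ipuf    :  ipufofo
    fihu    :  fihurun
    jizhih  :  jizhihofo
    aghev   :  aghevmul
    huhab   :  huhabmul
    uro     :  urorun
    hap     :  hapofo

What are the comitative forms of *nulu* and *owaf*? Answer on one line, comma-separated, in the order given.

nulurun, owafofo

Looking at the final sound of each stem: -ofo when the stem ends in a voiceless consonant (*ipuf*, *jizhih*, *hap*); -mul when the stem ends in a voiced consonant (*aghev*, *huhab*); -run when the stem ends in a vowel (*silasu*, *fihu*, *uro*).
*nulu* — final sound /u/ (a vowel) → -run → *nulurun*.
*owaf*: final sound = /f/, a voiceless consonant → -ofo → *owafofo*.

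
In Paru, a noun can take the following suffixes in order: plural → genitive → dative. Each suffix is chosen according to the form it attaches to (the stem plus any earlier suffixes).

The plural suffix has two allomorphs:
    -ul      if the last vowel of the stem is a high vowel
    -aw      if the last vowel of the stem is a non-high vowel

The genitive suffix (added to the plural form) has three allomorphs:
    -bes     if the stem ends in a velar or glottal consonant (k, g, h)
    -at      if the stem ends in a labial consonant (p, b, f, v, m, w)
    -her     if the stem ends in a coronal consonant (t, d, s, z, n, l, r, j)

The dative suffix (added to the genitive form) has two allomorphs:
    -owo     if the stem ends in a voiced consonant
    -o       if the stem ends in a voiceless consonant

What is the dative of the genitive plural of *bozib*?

bozibulherowo

*bozib* — last vowel /i/ (a high vowel) → -ul → *bozibul*.
The final consonant of the plural form *bozibul* is /l/, which is coronal, so the genitive suffix is -her, giving *bozibulher*.
The genitive form *bozibulher* — final consonant /r/ (voiced) → -owo → *bozibulherowo*.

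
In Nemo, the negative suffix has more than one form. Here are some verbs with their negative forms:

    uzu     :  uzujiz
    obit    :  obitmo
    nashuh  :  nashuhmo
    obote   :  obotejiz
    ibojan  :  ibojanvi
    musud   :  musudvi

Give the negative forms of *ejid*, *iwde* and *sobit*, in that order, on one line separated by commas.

The pattern is voicing of the final sound: -mo when the stem ends in a voiceless consonant (*obit*, *nashuh*); -vi when the stem ends in a voiced consonant (*ibojan*, *musud*); -jiz when the stem ends in a vowel (*uzu*, *obote*).
*ejid*: final sound = /d/, a voiced consonant → -vi → *ejidvi*.
The final sound of *iwde* is /e/, which is a vowel, so the suffix is -jiz, giving *iwdejiz*.
*sobit* — final sound /t/ (a voiceless consonant) → -mo → *sobitmo*.

ejidvi, iwdejiz, sobitmo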